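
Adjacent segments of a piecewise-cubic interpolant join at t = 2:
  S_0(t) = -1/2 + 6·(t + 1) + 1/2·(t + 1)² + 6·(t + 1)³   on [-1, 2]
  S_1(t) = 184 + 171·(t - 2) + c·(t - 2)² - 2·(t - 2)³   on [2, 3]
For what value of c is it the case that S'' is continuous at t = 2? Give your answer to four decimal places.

S_0''(t) = 1 + 36·(t + 1), so S_0''(2) = 109. On the right, S_1''(2) = 2c, so c = 109/2.

54.5000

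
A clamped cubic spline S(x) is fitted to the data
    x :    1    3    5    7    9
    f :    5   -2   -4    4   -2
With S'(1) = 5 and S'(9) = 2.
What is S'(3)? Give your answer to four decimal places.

Write M_i for S''(x_i). With h_i = 2, 2, 2, 2 and divided differences Δ_i = -7/2, -1, 4, -3, the continuity of S' gives the tridiagonal system
  2·M_0 + 8·M_1 + 2·M_2 = 6(Δ_1 - Δ_0) = 15
  2·M_1 + 8·M_2 + 2·M_3 = 6(Δ_2 - Δ_1) = 30
  2·M_2 + 8·M_3 + 2·M_4 = 6(Δ_3 - Δ_2) = -42
Clamped end conditions give two more equations: 2h_0·M_0 + h_0·M_1 = 6(Δ_0 - S'(1)) = -51 and h_3·M_3 + 2h_3·M_4 = 6(S'(9) - Δ_3) = 30.
Hence M_0 = -1671/112, M_1 = 243/56, M_2 = 81/16, M_3 = -537/56, M_4 = 1377/112.
On [3, 5], S'(x) = b_1 + 2c_1·(x - 3) + 3d_1·(x - 3)² with b_1 = Δ_1 - h_1(2M_1 + M_2)/6 = -625/112, c_1 = M_1/2 = 243/112, d_1 = (M_2 - M_1)/(6h_1) = 27/448. So S'(3) = -625/112.

-5.5804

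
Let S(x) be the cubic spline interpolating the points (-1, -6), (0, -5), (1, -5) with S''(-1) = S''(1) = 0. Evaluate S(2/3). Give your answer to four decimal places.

-4.9259

Write M_i for S''(x_i). With h_i = 1, 1 and divided differences Δ_i = 1, 0, the continuity of S' gives the tridiagonal system
  1·M_0 + 4·M_1 + 1·M_2 = 6(Δ_1 - Δ_0) = -6
Natural end conditions: M_0 = M_2 = 0.
Solving: M_0 = 0, M_1 = -3/2, M_2 = 0.
On [0, 1], S(x) = -5 + 1/2·x - 3/4·x² + 1/4·x³.
With x = 2/3: S(2/3) = -133/27.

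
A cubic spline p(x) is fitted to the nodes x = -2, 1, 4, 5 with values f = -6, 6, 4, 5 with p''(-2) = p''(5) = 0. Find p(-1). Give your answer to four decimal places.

Let σ_i = p''(x_i). Step sizes h_i = 3, 3, 1; slopes of the chords Δ_i = (y_(i+1) - y_i)/h_i = 4, -2/3, 1.
  3·σ_0 + 12·σ_1 + 3·σ_2 = 6(Δ_1 - Δ_0) = -28
  3·σ_1 + 8·σ_2 + 1·σ_3 = 6(Δ_2 - Δ_1) = 10
Natural end conditions: σ_0 = σ_3 = 0.
Forward elimination and back-substitution give σ_0 = 0, σ_1 = -254/87, σ_2 = 68/29, σ_3 = 0.
On [-2, 1], p(x) = -6 + 475/87·(x + 2) + 0·(x + 2)² - 127/783·(x + 2)³.
With (x + 2) = 1: p(-1) = -550/783.

-0.7024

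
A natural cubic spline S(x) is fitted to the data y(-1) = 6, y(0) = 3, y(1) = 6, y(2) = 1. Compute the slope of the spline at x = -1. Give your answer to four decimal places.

Let M_i = S''(x_i). Step sizes h_i = 1, 1, 1; slopes of the chords Δ_i = (y_(i+1) - y_i)/h_i = -3, 3, -5.
  1·M_0 + 4·M_1 + 1·M_2 = 6(Δ_1 - Δ_0) = 36
  1·M_1 + 4·M_2 + 1·M_3 = 6(Δ_2 - Δ_1) = -48
Natural end conditions: M_0 = M_3 = 0.
Solving the tridiagonal system: M_0 = 0, M_1 = 64/5, M_2 = -76/5, M_3 = 0.
On [-1, 0], S'(x) = b_0 + 2c_0·(x + 1) + 3d_0·(x + 1)² with b_0 = Δ_0 - h_0(2M_0 + M_1)/6 = -77/15, c_0 = M_0/2 = 0, d_0 = (M_1 - M_0)/(6h_0) = 32/15. So S'(-1) = -77/15.

-5.1333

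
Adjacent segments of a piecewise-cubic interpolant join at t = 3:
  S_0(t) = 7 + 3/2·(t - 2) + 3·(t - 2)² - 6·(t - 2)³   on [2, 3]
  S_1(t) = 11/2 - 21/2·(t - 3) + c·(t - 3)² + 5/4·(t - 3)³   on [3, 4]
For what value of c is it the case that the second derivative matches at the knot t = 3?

-15

S_0''(t) = 6 - 36·(t - 2), so S_0''(3) = -30. On the right, S_1''(3) = 2c, so c = -15.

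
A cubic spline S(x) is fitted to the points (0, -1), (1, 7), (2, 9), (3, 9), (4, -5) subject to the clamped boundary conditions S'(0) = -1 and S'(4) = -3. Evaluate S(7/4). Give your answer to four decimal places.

8.7026

Let M_i = S''(x_i). Step sizes h_i = 1, 1, 1, 1; slopes of the chords Δ_i = (y_(i+1) - y_i)/h_i = 8, 2, 0, -14.
  1·M_0 + 4·M_1 + 1·M_2 = 6(Δ_1 - Δ_0) = -36
  1·M_1 + 4·M_2 + 1·M_3 = 6(Δ_2 - Δ_1) = -12
  1·M_2 + 4·M_3 + 1·M_4 = 6(Δ_3 - Δ_2) = -84
Clamped end conditions give two more equations: 2h_0·M_0 + h_0·M_1 = 6(Δ_0 - S'(0)) = 54 and h_3·M_3 + 2h_3·M_4 = 6(S'(4) - Δ_3) = 66.
Hence M_0 = 527/14, M_1 = -149/7, M_2 = 23/2, M_3 = -257/7, M_4 = 719/14.
On [1, 2], S(x) = 7 + 201/28·(x - 1) - 149/14·(x - 1)² + 153/28·(x - 1)³.
With (x - 1) = 3/4: S(7/4) = 15595/1792.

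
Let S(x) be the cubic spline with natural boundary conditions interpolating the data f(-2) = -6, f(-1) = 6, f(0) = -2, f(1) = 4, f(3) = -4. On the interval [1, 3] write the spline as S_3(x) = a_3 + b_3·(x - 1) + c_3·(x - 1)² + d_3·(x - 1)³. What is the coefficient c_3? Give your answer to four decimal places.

Let m_i = S''(x_i). Step sizes h_i = 1, 1, 1, 2; slopes of the chords Δ_i = (y_(i+1) - y_i)/h_i = 12, -8, 6, -4.
  1·m_0 + 4·m_1 + 1·m_2 = 6(Δ_1 - Δ_0) = -120
  1·m_1 + 4·m_2 + 1·m_3 = 6(Δ_2 - Δ_1) = 84
  1·m_2 + 6·m_3 + 2·m_4 = 6(Δ_3 - Δ_2) = -60
Natural end conditions: m_0 = m_4 = 0.
Forward elimination and back-substitution give m_0 = 0, m_1 = -1662/43, m_2 = 1488/43, m_3 = -678/43, m_4 = 0.
On [1, 3], with S_3(x) = a_3 + b_3·(x - 1) + c_3·(x - 1)² + d_3·(x - 1)³: c_3 = m_3/2 = -339/43, d_3 = (m_4 - m_3)/(6h_3) = 113/86, b_3 = Δ_3 - h_3(2m_3 + m_4)/6 = 280/43.

-7.8837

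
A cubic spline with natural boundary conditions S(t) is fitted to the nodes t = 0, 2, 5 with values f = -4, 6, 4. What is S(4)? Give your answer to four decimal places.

6.1778

Write σ_i for S''(x_i). With h_i = 2, 3 and divided differences Δ_i = 5, -2/3, the continuity of S' gives the tridiagonal system
  2·σ_0 + 10·σ_1 + 3·σ_2 = 6(Δ_1 - Δ_0) = -34
Natural end conditions: σ_0 = σ_2 = 0.
Solving the tridiagonal system: σ_0 = 0, σ_1 = -17/5, σ_2 = 0.
On [2, 5], S(t) = 6 + 41/15·(t - 2) - 17/10·(t - 2)² + 17/90·(t - 2)³.
With (t - 2) = 2: S(4) = 278/45.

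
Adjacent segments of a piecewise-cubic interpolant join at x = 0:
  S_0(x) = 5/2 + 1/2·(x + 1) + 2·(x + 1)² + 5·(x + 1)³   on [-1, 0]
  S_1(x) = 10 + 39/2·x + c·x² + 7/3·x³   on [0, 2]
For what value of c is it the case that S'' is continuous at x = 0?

S_0''(x) = 4 + 30·(x + 1), so S_0''(0) = 34. On the right, S_1''(0) = 2c, so c = 17.

17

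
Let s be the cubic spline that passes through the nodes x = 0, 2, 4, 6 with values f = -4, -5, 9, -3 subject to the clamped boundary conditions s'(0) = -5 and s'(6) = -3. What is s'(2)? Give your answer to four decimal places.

Let M_i = s''(x_i). Step sizes h_i = 2, 2, 2; slopes of the chords Δ_i = (y_(i+1) - y_i)/h_i = -1/2, 7, -6.
  2·M_0 + 8·M_1 + 2·M_2 = 6(Δ_1 - Δ_0) = 45
  2·M_1 + 8·M_2 + 2·M_3 = 6(Δ_2 - Δ_1) = -78
Clamped end conditions give two more equations: 2h_0·M_0 + h_0·M_1 = 6(Δ_0 - s'(0)) = 27 and h_2·M_2 + 2h_2·M_3 = 6(s'(6) - Δ_2) = 18.
Solving the tridiagonal system: M_0 = 71/30, M_1 = 263/30, M_2 = -224/15, M_3 = 359/30.
On [2, 4], s'(x) = b_1 + 2c_1·(x - 2) + 3d_1·(x - 2)² with b_1 = Δ_1 - h_1(2M_1 + M_2)/6 = 92/15, c_1 = M_1/2 = 263/60, d_1 = (M_2 - M_1)/(6h_1) = -79/40. So s'(2) = 92/15.

6.1333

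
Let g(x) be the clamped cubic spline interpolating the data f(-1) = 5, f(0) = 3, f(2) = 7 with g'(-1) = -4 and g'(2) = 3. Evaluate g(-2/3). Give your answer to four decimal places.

Write M_i for g''(x_i). With h_i = 1, 2 and divided differences Δ_i = -2, 2, the continuity of g' gives the tridiagonal system
  1·M_0 + 6·M_1 + 2·M_2 = 6(Δ_1 - Δ_0) = 24
Clamped end conditions give two more equations: 2h_0·M_0 + h_0·M_1 = 6(Δ_0 - g'(-1)) = 12 and h_1·M_1 + 2h_1·M_2 = 6(g'(2) - Δ_1) = 6.
Solving the tridiagonal system: M_0 = 13/3, M_1 = 10/3, M_2 = -1/6.
On [-1, 0], g(x) = 5 - 4·(x + 1) + 13/6·(x + 1)² - 1/6·(x + 1)³.
With (x + 1) = 1/3: g(-2/3) = 316/81.

3.9012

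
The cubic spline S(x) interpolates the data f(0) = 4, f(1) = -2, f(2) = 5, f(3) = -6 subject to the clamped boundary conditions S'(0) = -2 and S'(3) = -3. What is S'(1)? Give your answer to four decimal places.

Write σ_i for S''(x_i). With h_i = 1, 1, 1 and divided differences Δ_i = -6, 7, -11, the continuity of S' gives the tridiagonal system
  1·σ_0 + 4·σ_1 + 1·σ_2 = 6(Δ_1 - Δ_0) = 78
  1·σ_1 + 4·σ_2 + 1·σ_3 = 6(Δ_2 - Δ_1) = -108
Clamped end conditions give two more equations: 2h_0·σ_0 + h_0·σ_1 = 6(Δ_0 - S'(0)) = -24 and h_2·σ_2 + 2h_2·σ_3 = 6(S'(3) - Δ_2) = 48.
Forward elimination and back-substitution give σ_0 = -478/15, σ_1 = 596/15, σ_2 = -736/15, σ_3 = 728/15.
On [1, 2], S'(x) = b_1 + 2c_1·(x - 1) + 3d_1·(x - 1)² with b_1 = Δ_1 - h_1(2σ_1 + σ_2)/6 = 29/15, c_1 = σ_1/2 = 298/15, d_1 = (σ_2 - σ_1)/(6h_1) = -74/5. So S'(1) = 29/15.

1.9333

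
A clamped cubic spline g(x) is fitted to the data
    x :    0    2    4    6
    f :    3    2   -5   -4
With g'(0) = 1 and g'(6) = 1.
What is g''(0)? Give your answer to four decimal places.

Let σ_i = g''(x_i). Step sizes h_i = 2, 2, 2; slopes of the chords Δ_i = (y_(i+1) - y_i)/h_i = -1/2, -7/2, 1/2.
  2·σ_0 + 8·σ_1 + 2·σ_2 = 6(Δ_1 - Δ_0) = -18
  2·σ_1 + 8·σ_2 + 2·σ_3 = 6(Δ_2 - Δ_1) = 24
Clamped end conditions give two more equations: 2h_0·σ_0 + h_0·σ_1 = 6(Δ_0 - g'(0)) = -9 and h_2·σ_2 + 2h_2·σ_3 = 6(g'(6) - Δ_2) = 3.
Hence σ_0 = -7/10, σ_1 = -31/10, σ_2 = 41/10, σ_3 = -13/10.

-0.7000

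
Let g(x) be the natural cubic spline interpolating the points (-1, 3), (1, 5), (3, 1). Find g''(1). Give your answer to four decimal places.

Write σ_i for g''(x_i). With h_i = 2, 2 and divided differences Δ_i = 1, -2, the continuity of g' gives the tridiagonal system
  2·σ_0 + 8·σ_1 + 2·σ_2 = 6(Δ_1 - Δ_0) = -18
Natural end conditions: σ_0 = σ_2 = 0.
Solving: σ_0 = 0, σ_1 = -9/4, σ_2 = 0.

-2.2500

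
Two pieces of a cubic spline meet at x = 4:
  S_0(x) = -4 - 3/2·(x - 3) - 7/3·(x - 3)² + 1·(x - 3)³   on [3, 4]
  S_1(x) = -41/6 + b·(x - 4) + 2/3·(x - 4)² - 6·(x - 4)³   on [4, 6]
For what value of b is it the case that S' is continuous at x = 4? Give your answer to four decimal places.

-3.1667

S_0'(x) = -3/2 - 14/3·(x - 3) + 3·(x - 3)², so S_0'(4) = -19/6. On the right, S_1'(4) = b, so b = -19/6.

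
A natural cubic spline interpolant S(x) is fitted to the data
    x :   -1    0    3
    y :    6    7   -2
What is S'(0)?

0

Let M_i = S''(x_i). Step sizes h_i = 1, 3; slopes of the chords Δ_i = (y_(i+1) - y_i)/h_i = 1, -3.
  1·M_0 + 8·M_1 + 3·M_2 = 6(Δ_1 - Δ_0) = -24
Natural end conditions: M_0 = M_2 = 0.
Hence M_0 = 0, M_1 = -3, M_2 = 0.
On [0, 3], S'(x) = b_1 + 2c_1·x + 3d_1·x² with b_1 = Δ_1 - h_1(2M_1 + M_2)/6 = 0, c_1 = M_1/2 = -3/2, d_1 = (M_2 - M_1)/(6h_1) = 1/6. So S'(0) = 0.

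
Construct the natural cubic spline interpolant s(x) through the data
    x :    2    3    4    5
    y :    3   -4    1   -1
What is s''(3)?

22

Put M_i = s'' at the i-th knot. Here h = (1, 1, 1) and Δ = (-7, 5, -2), so the interior equations h_(i-1)·M_(i-1) + 2(h_(i-1)+h_i)·M_i + h_i·M_(i+1) = 6(Δ_i − Δ_(i-1)) read
  1·M_0 + 4·M_1 + 1·M_2 = 6(Δ_1 - Δ_0) = 72
  1·M_1 + 4·M_2 + 1·M_3 = 6(Δ_2 - Δ_1) = -42
Natural end conditions: M_0 = M_3 = 0.
Hence M_0 = 0, M_1 = 22, M_2 = -16, M_3 = 0.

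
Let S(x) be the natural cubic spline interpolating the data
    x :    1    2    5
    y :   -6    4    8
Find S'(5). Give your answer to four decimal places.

-1.9167

Write σ_i for S''(x_i). With h_i = 1, 3 and divided differences Δ_i = 10, 4/3, the continuity of S' gives the tridiagonal system
  1·σ_0 + 8·σ_1 + 3·σ_2 = 6(Δ_1 - Δ_0) = -52
Natural end conditions: σ_0 = σ_2 = 0.
Hence σ_0 = 0, σ_1 = -13/2, σ_2 = 0.
On [2, 5], S'(x) = b_1 + 2c_1·(x - 2) + 3d_1·(x - 2)² with b_1 = Δ_1 - h_1(2σ_1 + σ_2)/6 = 47/6, c_1 = σ_1/2 = -13/4, d_1 = (σ_2 - σ_1)/(6h_1) = 13/36. So S'(5) = -23/12.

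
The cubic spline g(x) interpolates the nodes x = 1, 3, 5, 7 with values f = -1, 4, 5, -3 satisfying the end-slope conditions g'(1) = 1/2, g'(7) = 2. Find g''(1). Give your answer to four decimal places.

Let M_i = g''(x_i). Step sizes h_i = 2, 2, 2; slopes of the chords Δ_i = (y_(i+1) - y_i)/h_i = 5/2, 1/2, -4.
  2·M_0 + 8·M_1 + 2·M_2 = 6(Δ_1 - Δ_0) = -12
  2·M_1 + 8·M_2 + 2·M_3 = 6(Δ_2 - Δ_1) = -27
Clamped end conditions give two more equations: 2h_0·M_0 + h_0·M_1 = 6(Δ_0 - g'(1)) = 12 and h_2·M_2 + 2h_2·M_3 = 6(g'(7) - Δ_2) = 36.
Hence M_0 = 17/5, M_1 = -4/5, M_2 = -31/5, M_3 = 121/10.

3.4000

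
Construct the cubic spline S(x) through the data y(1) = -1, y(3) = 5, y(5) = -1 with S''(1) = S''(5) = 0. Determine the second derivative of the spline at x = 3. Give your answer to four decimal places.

-4.5000

Let M_i = S''(x_i). Step sizes h_i = 2, 2; slopes of the chords Δ_i = (y_(i+1) - y_i)/h_i = 3, -3.
  2·M_0 + 8·M_1 + 2·M_2 = 6(Δ_1 - Δ_0) = -36
Natural end conditions: M_0 = M_2 = 0.
Forward elimination and back-substitution give M_0 = 0, M_1 = -9/2, M_2 = 0.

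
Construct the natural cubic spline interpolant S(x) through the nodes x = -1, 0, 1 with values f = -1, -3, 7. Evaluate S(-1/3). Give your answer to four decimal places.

-3.4444

With m_i denoting the second derivative at x_i, h_i = 1, 1, and Δ_i = (y_(i+1) − y_i)/h_i = -2, 10:
  1·m_0 + 4·m_1 + 1·m_2 = 6(Δ_1 - Δ_0) = 72
Natural end conditions: m_0 = m_2 = 0.
Hence m_0 = 0, m_1 = 18, m_2 = 0.
On [-1, 0], S(x) = -1 - 5·(x + 1) + 0·(x + 1)² + 3·(x + 1)³.
With (x + 1) = 2/3: S(-1/3) = -31/9.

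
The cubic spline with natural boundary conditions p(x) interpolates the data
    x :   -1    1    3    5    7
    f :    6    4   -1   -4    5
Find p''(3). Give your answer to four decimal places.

-0.1071

With m_i denoting the second derivative at x_i, h_i = 2, 2, 2, 2, and Δ_i = (y_(i+1) − y_i)/h_i = -1, -5/2, -3/2, 9/2:
  2·m_0 + 8·m_1 + 2·m_2 = 6(Δ_1 - Δ_0) = -9
  2·m_1 + 8·m_2 + 2·m_3 = 6(Δ_2 - Δ_1) = 6
  2·m_2 + 8·m_3 + 2·m_4 = 6(Δ_3 - Δ_2) = 36
Natural end conditions: m_0 = m_4 = 0.
Solving: m_0 = 0, m_1 = -123/112, m_2 = -3/28, m_3 = 507/112, m_4 = 0.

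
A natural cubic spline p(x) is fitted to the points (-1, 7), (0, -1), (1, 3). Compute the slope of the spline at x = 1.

7

Put M_i = p'' at the i-th knot. Here h = (1, 1) and Δ = (-8, 4), so the interior equations h_(i-1)·M_(i-1) + 2(h_(i-1)+h_i)·M_i + h_i·M_(i+1) = 6(Δ_i − Δ_(i-1)) read
  1·M_0 + 4·M_1 + 1·M_2 = 6(Δ_1 - Δ_0) = 72
Natural end conditions: M_0 = M_2 = 0.
Hence M_0 = 0, M_1 = 18, M_2 = 0.
On [0, 1], p'(x) = b_1 + 2c_1·x + 3d_1·x² with b_1 = Δ_1 - h_1(2M_1 + M_2)/6 = -2, c_1 = M_1/2 = 9, d_1 = (M_2 - M_1)/(6h_1) = -3. So p'(1) = 7.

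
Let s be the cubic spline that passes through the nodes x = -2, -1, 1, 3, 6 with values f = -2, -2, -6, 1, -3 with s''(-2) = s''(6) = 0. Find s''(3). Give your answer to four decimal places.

Put σ_i = s'' at the i-th knot. Here h = (1, 2, 2, 3) and Δ = (0, -2, 7/2, -4/3), so the interior equations h_(i-1)·σ_(i-1) + 2(h_(i-1)+h_i)·σ_i + h_i·σ_(i+1) = 6(Δ_i − Δ_(i-1)) read
  1·σ_0 + 6·σ_1 + 2·σ_2 = 6(Δ_1 - Δ_0) = -12
  2·σ_1 + 8·σ_2 + 2·σ_3 = 6(Δ_2 - Δ_1) = 33
  2·σ_2 + 10·σ_3 + 3·σ_4 = 6(Δ_3 - Δ_2) = -29
Natural end conditions: σ_0 = σ_4 = 0.
Solving the tridiagonal system: σ_0 = 0, σ_1 = -211/52, σ_2 = 321/52, σ_3 = -215/52, σ_4 = 0.

-4.1346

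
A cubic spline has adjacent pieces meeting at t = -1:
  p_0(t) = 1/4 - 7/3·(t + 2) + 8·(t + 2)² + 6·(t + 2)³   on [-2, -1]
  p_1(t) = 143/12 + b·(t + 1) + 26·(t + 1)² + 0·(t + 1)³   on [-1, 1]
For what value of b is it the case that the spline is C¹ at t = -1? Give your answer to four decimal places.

31.6667

p_0'(t) = -7/3 + 16·(t + 2) + 18·(t + 2)², so p_0'(-1) = 95/3. On the right, p_1'(-1) = b, so b = 95/3.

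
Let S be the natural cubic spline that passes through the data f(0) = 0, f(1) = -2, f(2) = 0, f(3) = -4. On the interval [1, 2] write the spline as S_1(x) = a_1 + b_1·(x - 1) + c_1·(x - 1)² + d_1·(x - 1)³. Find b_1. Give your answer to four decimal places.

0.9333

Put m_i = S'' at the i-th knot. Here h = (1, 1, 1) and Δ = (-2, 2, -4), so the interior equations h_(i-1)·m_(i-1) + 2(h_(i-1)+h_i)·m_i + h_i·m_(i+1) = 6(Δ_i − Δ_(i-1)) read
  1·m_0 + 4·m_1 + 1·m_2 = 6(Δ_1 - Δ_0) = 24
  1·m_1 + 4·m_2 + 1·m_3 = 6(Δ_2 - Δ_1) = -36
Natural end conditions: m_0 = m_3 = 0.
Solving the tridiagonal system: m_0 = 0, m_1 = 44/5, m_2 = -56/5, m_3 = 0.
On [1, 2], with S_1(x) = a_1 + b_1·(x - 1) + c_1·(x - 1)² + d_1·(x - 1)³: c_1 = m_1/2 = 22/5, d_1 = (m_2 - m_1)/(6h_1) = -10/3, b_1 = Δ_1 - h_1(2m_1 + m_2)/6 = 14/15.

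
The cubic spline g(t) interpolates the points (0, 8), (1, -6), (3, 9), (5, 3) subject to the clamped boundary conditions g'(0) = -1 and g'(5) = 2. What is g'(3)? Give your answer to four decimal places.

5.5870

With M_i denoting the second derivative at x_i, h_i = 1, 2, 2, and Δ_i = (y_(i+1) − y_i)/h_i = -14, 15/2, -3:
  1·M_0 + 6·M_1 + 2·M_2 = 6(Δ_1 - Δ_0) = 129
  2·M_1 + 8·M_2 + 2·M_3 = 6(Δ_2 - Δ_1) = -63
Clamped end conditions give two more equations: 2h_0·M_0 + h_0·M_1 = 6(Δ_0 - g'(0)) = -78 and h_2·M_2 + 2h_2·M_3 = 6(g'(5) - Δ_2) = 30.
Solving: M_0 = -1341/23, M_1 = 888/23, M_2 = -510/23, M_3 = 855/46.
On [3, 5], g'(t) = b_2 + 2c_2·(t - 3) + 3d_2·(t - 3)² with b_2 = Δ_2 - h_2(2M_2 + M_3)/6 = 257/46, c_2 = M_2/2 = -255/23, d_2 = (M_3 - M_2)/(6h_2) = 625/184. So g'(3) = 257/46.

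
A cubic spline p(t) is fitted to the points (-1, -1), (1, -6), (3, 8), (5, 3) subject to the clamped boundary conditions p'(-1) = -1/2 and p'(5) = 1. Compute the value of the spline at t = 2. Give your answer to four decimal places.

1.1250

Write M_i for p''(x_i). With h_i = 2, 2, 2 and divided differences Δ_i = -5/2, 7, -5/2, the continuity of p' gives the tridiagonal system
  2·M_0 + 8·M_1 + 2·M_2 = 6(Δ_1 - Δ_0) = 57
  2·M_1 + 8·M_2 + 2·M_3 = 6(Δ_2 - Δ_1) = -57
Clamped end conditions give two more equations: 2h_0·M_0 + h_0·M_1 = 6(Δ_0 - p'(-1)) = -12 and h_2·M_2 + 2h_2·M_3 = 6(p'(5) - Δ_2) = 21.
Forward elimination and back-substitution give M_0 = -47/5, M_1 = 64/5, M_2 = -133/10, M_3 = 119/10.
On [1, 3], p(t) = -6 + 29/10·(t - 1) + 32/5·(t - 1)² - 87/40·(t - 1)³.
With (t - 1) = 1: p(2) = 9/8.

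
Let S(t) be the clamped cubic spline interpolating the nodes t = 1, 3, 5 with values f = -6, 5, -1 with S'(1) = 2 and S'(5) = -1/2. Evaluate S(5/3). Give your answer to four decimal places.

Put σ_i = S'' at the i-th knot. Here h = (2, 2) and Δ = (11/2, -3), so the interior equations h_(i-1)·σ_(i-1) + 2(h_(i-1)+h_i)·σ_i + h_i·σ_(i+1) = 6(Δ_i − Δ_(i-1)) read
  2·σ_0 + 8·σ_1 + 2·σ_2 = 6(Δ_1 - Δ_0) = -51
Clamped end conditions give two more equations: 2h_0·σ_0 + h_0·σ_1 = 6(Δ_0 - S'(1)) = 21 and h_1·σ_1 + 2h_1·σ_2 = 6(S'(5) - Δ_1) = 15.
Solving the tridiagonal system: σ_0 = 11, σ_1 = -23/2, σ_2 = 19/2.
On [1, 3], S(t) = -6 + 2·(t - 1) + 11/2·(t - 1)² - 15/8·(t - 1)³.
With (t - 1) = 2/3: S(5/3) = -25/9.

-2.7778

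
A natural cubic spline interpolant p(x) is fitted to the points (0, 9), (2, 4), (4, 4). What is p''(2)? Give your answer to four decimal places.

Write M_i for p''(x_i). With h_i = 2, 2 and divided differences Δ_i = -5/2, 0, the continuity of p' gives the tridiagonal system
  2·M_0 + 8·M_1 + 2·M_2 = 6(Δ_1 - Δ_0) = 15
Natural end conditions: M_0 = M_2 = 0.
Hence M_0 = 0, M_1 = 15/8, M_2 = 0.

1.8750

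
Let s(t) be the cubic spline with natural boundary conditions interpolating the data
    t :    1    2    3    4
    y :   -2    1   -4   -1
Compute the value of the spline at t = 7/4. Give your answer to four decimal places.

1.1250

Put m_i = s'' at the i-th knot. Here h = (1, 1, 1) and Δ = (3, -5, 3), so the interior equations h_(i-1)·m_(i-1) + 2(h_(i-1)+h_i)·m_i + h_i·m_(i+1) = 6(Δ_i − Δ_(i-1)) read
  1·m_0 + 4·m_1 + 1·m_2 = 6(Δ_1 - Δ_0) = -48
  1·m_1 + 4·m_2 + 1·m_3 = 6(Δ_2 - Δ_1) = 48
Natural end conditions: m_0 = m_3 = 0.
Hence m_0 = 0, m_1 = -16, m_2 = 16, m_3 = 0.
On [1, 2], s(t) = -2 + 17/3·(t - 1) + 0·(t - 1)² - 8/3·(t - 1)³.
With (t - 1) = 3/4: s(7/4) = 9/8.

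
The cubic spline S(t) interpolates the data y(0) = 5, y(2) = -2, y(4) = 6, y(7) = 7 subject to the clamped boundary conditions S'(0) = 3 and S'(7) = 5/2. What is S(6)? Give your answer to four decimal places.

Let m_i = S''(x_i). Step sizes h_i = 2, 2, 3; slopes of the chords Δ_i = (y_(i+1) - y_i)/h_i = -7/2, 4, 1/3.
  2·m_0 + 8·m_1 + 2·m_2 = 6(Δ_1 - Δ_0) = 45
  2·m_1 + 10·m_2 + 3·m_3 = 6(Δ_2 - Δ_1) = -22
Clamped end conditions give two more equations: 2h_0·m_0 + h_0·m_1 = 6(Δ_0 - S'(0)) = -39 and h_2·m_2 + 2h_2·m_3 = 6(S'(7) - Δ_2) = 13.
Solving: m_0 = -1125/74, m_1 = 807/74, m_2 = -219/37, m_3 = 569/111.
On [4, 7], S(t) = 6 + 273/74·(t - 4) - 219/74·(t - 4)² + 613/999·(t - 4)³.
With (t - 4) = 2: S(6) = 6443/999.

6.4494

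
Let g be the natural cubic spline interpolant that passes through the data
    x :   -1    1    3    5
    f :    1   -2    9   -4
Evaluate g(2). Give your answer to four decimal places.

4.2500

Let M_i = g''(x_i). Step sizes h_i = 2, 2, 2; slopes of the chords Δ_i = (y_(i+1) - y_i)/h_i = -3/2, 11/2, -13/2.
  2·M_0 + 8·M_1 + 2·M_2 = 6(Δ_1 - Δ_0) = 42
  2·M_1 + 8·M_2 + 2·M_3 = 6(Δ_2 - Δ_1) = -72
Natural end conditions: M_0 = M_3 = 0.
Solving the tridiagonal system: M_0 = 0, M_1 = 8, M_2 = -11, M_3 = 0.
On [1, 3], g(x) = -2 + 23/6·(x - 1) + 4·(x - 1)² - 19/12·(x - 1)³.
With (x - 1) = 1: g(2) = 17/4.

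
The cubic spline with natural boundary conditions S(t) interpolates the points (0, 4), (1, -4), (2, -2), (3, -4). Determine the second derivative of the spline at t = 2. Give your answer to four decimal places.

-10.4000

Put m_i = S'' at the i-th knot. Here h = (1, 1, 1) and Δ = (-8, 2, -2), so the interior equations h_(i-1)·m_(i-1) + 2(h_(i-1)+h_i)·m_i + h_i·m_(i+1) = 6(Δ_i − Δ_(i-1)) read
  1·m_0 + 4·m_1 + 1·m_2 = 6(Δ_1 - Δ_0) = 60
  1·m_1 + 4·m_2 + 1·m_3 = 6(Δ_2 - Δ_1) = -24
Natural end conditions: m_0 = m_3 = 0.
Forward elimination and back-substitution give m_0 = 0, m_1 = 88/5, m_2 = -52/5, m_3 = 0.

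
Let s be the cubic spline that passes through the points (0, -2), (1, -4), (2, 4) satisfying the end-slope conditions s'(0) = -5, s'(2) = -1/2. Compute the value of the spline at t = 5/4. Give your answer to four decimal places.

-1.9004

Put σ_i = s'' at the i-th knot. Here h = (1, 1) and Δ = (-2, 8), so the interior equations h_(i-1)·σ_(i-1) + 2(h_(i-1)+h_i)·σ_i + h_i·σ_(i+1) = 6(Δ_i − Δ_(i-1)) read
  1·σ_0 + 4·σ_1 + 1·σ_2 = 6(Δ_1 - Δ_0) = 60
Clamped end conditions give two more equations: 2h_0·σ_0 + h_0·σ_1 = 6(Δ_0 - s'(0)) = 18 and h_1·σ_1 + 2h_1·σ_2 = 6(s'(2) - Δ_1) = -51.
Solving: σ_0 = -15/4, σ_1 = 51/2, σ_2 = -153/4.
On [1, 2], s(t) = -4 + 47/8·(t - 1) + 51/4·(t - 1)² - 85/8·(t - 1)³.
With (t - 1) = 1/4: s(5/4) = -973/512.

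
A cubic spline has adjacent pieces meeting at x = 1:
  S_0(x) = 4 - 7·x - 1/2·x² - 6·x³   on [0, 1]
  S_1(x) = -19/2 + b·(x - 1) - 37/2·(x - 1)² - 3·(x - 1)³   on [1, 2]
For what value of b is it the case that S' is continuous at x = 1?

S_0'(x) = -7 - 1·x - 18·x², so S_0'(1) = -26. On the right, S_1'(1) = b, so b = -26.

-26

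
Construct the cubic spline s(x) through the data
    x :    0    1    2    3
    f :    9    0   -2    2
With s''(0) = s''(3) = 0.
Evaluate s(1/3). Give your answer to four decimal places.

With m_i denoting the second derivative at x_i, h_i = 1, 1, 1, and Δ_i = (y_(i+1) − y_i)/h_i = -9, -2, 4:
  1·m_0 + 4·m_1 + 1·m_2 = 6(Δ_1 - Δ_0) = 42
  1·m_1 + 4·m_2 + 1·m_3 = 6(Δ_2 - Δ_1) = 36
Natural end conditions: m_0 = m_3 = 0.
Forward elimination and back-substitution give m_0 = 0, m_1 = 44/5, m_2 = 34/5, m_3 = 0.
On [0, 1], s(x) = 9 - 157/15·x + 0·x² + 22/15·x³.
With x = 1/3: s(1/3) = 2254/405.

5.5654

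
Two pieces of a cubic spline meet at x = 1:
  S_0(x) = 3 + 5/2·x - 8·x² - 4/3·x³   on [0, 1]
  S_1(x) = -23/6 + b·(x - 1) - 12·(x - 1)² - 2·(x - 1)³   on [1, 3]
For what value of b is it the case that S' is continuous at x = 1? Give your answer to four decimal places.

S_0'(x) = 5/2 - 16·x - 4·x², so S_0'(1) = -35/2. On the right, S_1'(1) = b, so b = -35/2.

-17.5000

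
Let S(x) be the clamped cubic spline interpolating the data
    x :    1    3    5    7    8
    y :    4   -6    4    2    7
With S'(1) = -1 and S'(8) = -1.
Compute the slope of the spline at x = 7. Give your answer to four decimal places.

4.5116

Let m_i = S''(x_i). Step sizes h_i = 2, 2, 2, 1; slopes of the chords Δ_i = (y_(i+1) - y_i)/h_i = -5, 5, -1, 5.
  2·m_0 + 8·m_1 + 2·m_2 = 6(Δ_1 - Δ_0) = 60
  2·m_1 + 8·m_2 + 2·m_3 = 6(Δ_2 - Δ_1) = -36
  2·m_2 + 6·m_3 + 1·m_4 = 6(Δ_3 - Δ_2) = 36
Clamped end conditions give two more equations: 2h_0·m_0 + h_0·m_1 = 6(Δ_0 - S'(1)) = -24 and h_3·m_3 + 2h_3·m_4 = 6(S'(8) - Δ_3) = -36.
Hence m_0 = -549/43, m_1 = 582/43, m_2 = -489/43, m_3 = 600/43, m_4 = -1074/43.
On [7, 8], S'(x) = b_3 + 2c_3·(x - 7) + 3d_3·(x - 7)² with b_3 = Δ_3 - h_3(2m_3 + m_4)/6 = 194/43, c_3 = m_3/2 = 300/43, d_3 = (m_4 - m_3)/(6h_3) = -279/43. So S'(7) = 194/43.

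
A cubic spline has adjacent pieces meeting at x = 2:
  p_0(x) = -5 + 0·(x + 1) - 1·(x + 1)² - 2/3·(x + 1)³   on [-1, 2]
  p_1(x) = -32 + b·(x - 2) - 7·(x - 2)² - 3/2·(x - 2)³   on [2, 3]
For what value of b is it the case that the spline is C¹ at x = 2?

-24

p_0'(x) = 0 - 2·(x + 1) - 2·(x + 1)², so p_0'(2) = -24. On the right, p_1'(2) = b, so b = -24.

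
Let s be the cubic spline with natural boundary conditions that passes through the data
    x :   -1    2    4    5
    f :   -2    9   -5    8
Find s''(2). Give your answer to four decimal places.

-11.1429

With σ_i denoting the second derivative at x_i, h_i = 3, 2, 1, and Δ_i = (y_(i+1) − y_i)/h_i = 11/3, -7, 13:
  3·σ_0 + 10·σ_1 + 2·σ_2 = 6(Δ_1 - Δ_0) = -64
  2·σ_1 + 6·σ_2 + 1·σ_3 = 6(Δ_2 - Δ_1) = 120
Natural end conditions: σ_0 = σ_3 = 0.
Solving: σ_0 = 0, σ_1 = -78/7, σ_2 = 166/7, σ_3 = 0.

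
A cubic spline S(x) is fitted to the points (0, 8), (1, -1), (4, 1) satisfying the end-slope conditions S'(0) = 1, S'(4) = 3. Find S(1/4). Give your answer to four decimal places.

7.2324

Put M_i = S'' at the i-th knot. Here h = (1, 3) and Δ = (-9, 2/3), so the interior equations h_(i-1)·M_(i-1) + 2(h_(i-1)+h_i)·M_i + h_i·M_(i+1) = 6(Δ_i − Δ_(i-1)) read
  1·M_0 + 8·M_1 + 3·M_2 = 6(Δ_1 - Δ_0) = 58
Clamped end conditions give two more equations: 2h_0·M_0 + h_0·M_1 = 6(Δ_0 - S'(0)) = -60 and h_1·M_1 + 2h_1·M_2 = 6(S'(4) - Δ_1) = 14.
Solving the tridiagonal system: M_0 = -147/4, M_1 = 27/2, M_2 = -53/12.
On [0, 1], S(x) = 8 + 1·x - 147/8·x² + 67/8·x³.
With x = 1/4: S(1/4) = 3703/512.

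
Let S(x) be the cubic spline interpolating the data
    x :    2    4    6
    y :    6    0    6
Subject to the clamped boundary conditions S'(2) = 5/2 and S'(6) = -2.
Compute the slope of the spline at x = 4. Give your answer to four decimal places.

-0.1250

Let m_i = S''(x_i). Step sizes h_i = 2, 2; slopes of the chords Δ_i = (y_(i+1) - y_i)/h_i = -3, 3.
  2·m_0 + 8·m_1 + 2·m_2 = 6(Δ_1 - Δ_0) = 36
Clamped end conditions give two more equations: 2h_0·m_0 + h_0·m_1 = 6(Δ_0 - S'(2)) = -33 and h_1·m_1 + 2h_1·m_2 = 6(S'(6) - Δ_1) = -30.
Forward elimination and back-substitution give m_0 = -111/8, m_1 = 45/4, m_2 = -105/8.
On [4, 6], S'(x) = b_1 + 2c_1·(x - 4) + 3d_1·(x - 4)² with b_1 = Δ_1 - h_1(2m_1 + m_2)/6 = -1/8, c_1 = m_1/2 = 45/8, d_1 = (m_2 - m_1)/(6h_1) = -65/32. So S'(4) = -1/8.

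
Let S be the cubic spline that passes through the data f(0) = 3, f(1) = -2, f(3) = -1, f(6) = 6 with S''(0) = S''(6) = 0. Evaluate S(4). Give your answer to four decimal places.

1.3333

Let σ_i = S''(x_i). Step sizes h_i = 1, 2, 3; slopes of the chords Δ_i = (y_(i+1) - y_i)/h_i = -5, 1/2, 7/3.
  1·σ_0 + 6·σ_1 + 2·σ_2 = 6(Δ_1 - Δ_0) = 33
  2·σ_1 + 10·σ_2 + 3·σ_3 = 6(Δ_2 - Δ_1) = 11
Natural end conditions: σ_0 = σ_3 = 0.
Solving: σ_0 = 0, σ_1 = 11/2, σ_2 = 0, σ_3 = 0.
On [3, 6], S(x) = -1 + 7/3·(x - 3) + 0·(x - 3)² + 0·(x - 3)³.
With (x - 3) = 1: S(4) = 4/3.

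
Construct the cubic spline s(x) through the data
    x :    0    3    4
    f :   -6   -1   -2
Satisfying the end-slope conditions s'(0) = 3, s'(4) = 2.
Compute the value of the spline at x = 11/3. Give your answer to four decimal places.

-2.1574

Let M_i = s''(x_i). Step sizes h_i = 3, 1; slopes of the chords Δ_i = (y_(i+1) - y_i)/h_i = 5/3, -1.
  3·M_0 + 8·M_1 + 1·M_2 = 6(Δ_1 - Δ_0) = -16
Clamped end conditions give two more equations: 2h_0·M_0 + h_0·M_1 = 6(Δ_0 - s'(0)) = -8 and h_1·M_1 + 2h_1·M_2 = 6(s'(4) - Δ_1) = 18.
Forward elimination and back-substitution give M_0 = 5/12, M_1 = -7/2, M_2 = 43/4.
On [3, 4], s(x) = -1 - 13/8·(x - 3) - 7/4·(x - 3)² + 19/8·(x - 3)³.
With (x - 3) = 2/3: s(11/3) = -233/108.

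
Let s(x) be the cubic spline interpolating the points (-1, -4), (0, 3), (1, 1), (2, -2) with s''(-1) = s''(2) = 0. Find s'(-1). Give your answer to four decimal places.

Put M_i = s'' at the i-th knot. Here h = (1, 1, 1) and Δ = (7, -2, -3), so the interior equations h_(i-1)·M_(i-1) + 2(h_(i-1)+h_i)·M_i + h_i·M_(i+1) = 6(Δ_i − Δ_(i-1)) read
  1·M_0 + 4·M_1 + 1·M_2 = 6(Δ_1 - Δ_0) = -54
  1·M_1 + 4·M_2 + 1·M_3 = 6(Δ_2 - Δ_1) = -6
Natural end conditions: M_0 = M_3 = 0.
Forward elimination and back-substitution give M_0 = 0, M_1 = -14, M_2 = 2, M_3 = 0.
On [-1, 0], s'(x) = b_0 + 2c_0·(x + 1) + 3d_0·(x + 1)² with b_0 = Δ_0 - h_0(2M_0 + M_1)/6 = 28/3, c_0 = M_0/2 = 0, d_0 = (M_1 - M_0)/(6h_0) = -7/3. So s'(-1) = 28/3.

9.3333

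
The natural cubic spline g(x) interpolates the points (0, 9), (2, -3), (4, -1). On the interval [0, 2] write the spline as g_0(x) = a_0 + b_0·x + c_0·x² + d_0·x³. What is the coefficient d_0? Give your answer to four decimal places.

0.4375

Write M_i for g''(x_i). With h_i = 2, 2 and divided differences Δ_i = -6, 1, the continuity of g' gives the tridiagonal system
  2·M_0 + 8·M_1 + 2·M_2 = 6(Δ_1 - Δ_0) = 42
Natural end conditions: M_0 = M_2 = 0.
Hence M_0 = 0, M_1 = 21/4, M_2 = 0.
On [0, 2], with g_0(x) = a_0 + b_0·x + c_0·x² + d_0·x³: c_0 = M_0/2 = 0, d_0 = (M_1 - M_0)/(6h_0) = 7/16, b_0 = Δ_0 - h_0(2M_0 + M_1)/6 = -31/4.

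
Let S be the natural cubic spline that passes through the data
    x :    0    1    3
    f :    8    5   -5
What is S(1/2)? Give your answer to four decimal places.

6.6250

Put σ_i = S'' at the i-th knot. Here h = (1, 2) and Δ = (-3, -5), so the interior equations h_(i-1)·σ_(i-1) + 2(h_(i-1)+h_i)·σ_i + h_i·σ_(i+1) = 6(Δ_i − Δ_(i-1)) read
  1·σ_0 + 6·σ_1 + 2·σ_2 = 6(Δ_1 - Δ_0) = -12
Natural end conditions: σ_0 = σ_2 = 0.
Solving: σ_0 = 0, σ_1 = -2, σ_2 = 0.
On [0, 1], S(x) = 8 - 8/3·x + 0·x² - 1/3·x³.
With x = 1/2: S(1/2) = 53/8.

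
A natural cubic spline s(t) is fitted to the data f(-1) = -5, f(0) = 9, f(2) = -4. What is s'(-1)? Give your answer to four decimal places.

17.4167

Put M_i = s'' at the i-th knot. Here h = (1, 2) and Δ = (14, -13/2), so the interior equations h_(i-1)·M_(i-1) + 2(h_(i-1)+h_i)·M_i + h_i·M_(i+1) = 6(Δ_i − Δ_(i-1)) read
  1·M_0 + 6·M_1 + 2·M_2 = 6(Δ_1 - Δ_0) = -123
Natural end conditions: M_0 = M_2 = 0.
Forward elimination and back-substitution give M_0 = 0, M_1 = -41/2, M_2 = 0.
On [-1, 0], s'(t) = b_0 + 2c_0·(t + 1) + 3d_0·(t + 1)² with b_0 = Δ_0 - h_0(2M_0 + M_1)/6 = 209/12, c_0 = M_0/2 = 0, d_0 = (M_1 - M_0)/(6h_0) = -41/12. So s'(-1) = 209/12.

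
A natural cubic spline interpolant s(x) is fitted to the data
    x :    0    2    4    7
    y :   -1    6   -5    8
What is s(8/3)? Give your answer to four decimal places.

Put σ_i = s'' at the i-th knot. Here h = (2, 2, 3) and Δ = (7/2, -11/2, 13/3), so the interior equations h_(i-1)·σ_(i-1) + 2(h_(i-1)+h_i)·σ_i + h_i·σ_(i+1) = 6(Δ_i − Δ_(i-1)) read
  2·σ_0 + 8·σ_1 + 2·σ_2 = 6(Δ_1 - Δ_0) = -54
  2·σ_1 + 10·σ_2 + 3·σ_3 = 6(Δ_2 - Δ_1) = 59
Natural end conditions: σ_0 = σ_3 = 0.
Forward elimination and back-substitution give σ_0 = 0, σ_1 = -329/38, σ_2 = 145/19, σ_3 = 0.
On [2, 4], s(x) = 6 - 259/114·(x - 2) - 329/76·(x - 2)² + 619/456·(x - 2)³.
With (x - 2) = 2/3: s(8/3) = 4561/1539.

2.9636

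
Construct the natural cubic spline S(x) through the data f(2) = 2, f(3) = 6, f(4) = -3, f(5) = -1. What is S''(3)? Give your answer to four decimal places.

Let σ_i = S''(x_i). Step sizes h_i = 1, 1, 1; slopes of the chords Δ_i = (y_(i+1) - y_i)/h_i = 4, -9, 2.
  1·σ_0 + 4·σ_1 + 1·σ_2 = 6(Δ_1 - Δ_0) = -78
  1·σ_1 + 4·σ_2 + 1·σ_3 = 6(Δ_2 - Δ_1) = 66
Natural end conditions: σ_0 = σ_3 = 0.
Hence σ_0 = 0, σ_1 = -126/5, σ_2 = 114/5, σ_3 = 0.

-25.2000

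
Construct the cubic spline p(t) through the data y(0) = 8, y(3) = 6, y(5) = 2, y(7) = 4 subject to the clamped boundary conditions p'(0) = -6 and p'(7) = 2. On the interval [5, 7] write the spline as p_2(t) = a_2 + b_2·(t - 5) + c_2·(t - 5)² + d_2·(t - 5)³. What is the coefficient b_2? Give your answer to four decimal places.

-1.0811

With m_i denoting the second derivative at x_i, h_i = 3, 2, 2, and Δ_i = (y_(i+1) − y_i)/h_i = -2/3, -2, 1:
  3·m_0 + 10·m_1 + 2·m_2 = 6(Δ_1 - Δ_0) = -8
  2·m_1 + 8·m_2 + 2·m_3 = 6(Δ_2 - Δ_1) = 18
Clamped end conditions give two more equations: 2h_0·m_0 + h_0·m_1 = 6(Δ_0 - p'(0)) = 32 and h_2·m_2 + 2h_2·m_3 = 6(p'(7) - Δ_2) = 6.
Forward elimination and back-substitution give m_0 = 790/111, m_1 = -132/37, m_2 = 117/37, m_3 = -3/37.
On [5, 7], with p_2(t) = a_2 + b_2·(t - 5) + c_2·(t - 5)² + d_2·(t - 5)³: c_2 = m_2/2 = 117/74, d_2 = (m_3 - m_2)/(6h_2) = -10/37, b_2 = Δ_2 - h_2(2m_2 + m_3)/6 = -40/37.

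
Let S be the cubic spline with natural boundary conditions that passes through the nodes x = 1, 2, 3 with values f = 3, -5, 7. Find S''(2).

30

Put M_i = S'' at the i-th knot. Here h = (1, 1) and Δ = (-8, 12), so the interior equations h_(i-1)·M_(i-1) + 2(h_(i-1)+h_i)·M_i + h_i·M_(i+1) = 6(Δ_i − Δ_(i-1)) read
  1·M_0 + 4·M_1 + 1·M_2 = 6(Δ_1 - Δ_0) = 120
Natural end conditions: M_0 = M_2 = 0.
Solving: M_0 = 0, M_1 = 30, M_2 = 0.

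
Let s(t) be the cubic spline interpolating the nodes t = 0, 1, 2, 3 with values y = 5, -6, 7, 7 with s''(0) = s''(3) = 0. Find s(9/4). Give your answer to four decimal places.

Put M_i = s'' at the i-th knot. Here h = (1, 1, 1) and Δ = (-11, 13, 0), so the interior equations h_(i-1)·M_(i-1) + 2(h_(i-1)+h_i)·M_i + h_i·M_(i+1) = 6(Δ_i − Δ_(i-1)) read
  1·M_0 + 4·M_1 + 1·M_2 = 6(Δ_1 - Δ_0) = 144
  1·M_1 + 4·M_2 + 1·M_3 = 6(Δ_2 - Δ_1) = -78
Natural end conditions: M_0 = M_3 = 0.
Solving: M_0 = 0, M_1 = 218/5, M_2 = -152/5, M_3 = 0.
On [2, 3], s(t) = 7 + 152/15·(t - 2) - 76/5·(t - 2)² + 76/15·(t - 2)³.
With (t - 2) = 1/4: s(9/4) = 693/80.

8.6625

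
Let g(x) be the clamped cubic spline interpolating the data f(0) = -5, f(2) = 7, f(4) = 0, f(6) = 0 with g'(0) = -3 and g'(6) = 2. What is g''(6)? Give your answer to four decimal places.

-0.0333

Write M_i for g''(x_i). With h_i = 2, 2, 2 and divided differences Δ_i = 6, -7/2, 0, the continuity of g' gives the tridiagonal system
  2·M_0 + 8·M_1 + 2·M_2 = 6(Δ_1 - Δ_0) = -57
  2·M_1 + 8·M_2 + 2·M_3 = 6(Δ_2 - Δ_1) = 21
Clamped end conditions give two more equations: 2h_0·M_0 + h_0·M_1 = 6(Δ_0 - g'(0)) = 54 and h_2·M_2 + 2h_2·M_3 = 6(g'(6) - Δ_2) = 12.
Solving: M_0 = 611/30, M_1 = -206/15, M_2 = 91/15, M_3 = -1/30.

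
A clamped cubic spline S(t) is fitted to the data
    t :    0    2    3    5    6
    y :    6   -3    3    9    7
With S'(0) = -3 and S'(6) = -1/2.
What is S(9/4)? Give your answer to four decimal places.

-2.1332

Let M_i = S''(x_i). Step sizes h_i = 2, 1, 2, 1; slopes of the chords Δ_i = (y_(i+1) - y_i)/h_i = -9/2, 6, 3, -2.
  2·M_0 + 6·M_1 + 1·M_2 = 6(Δ_1 - Δ_0) = 63
  1·M_1 + 6·M_2 + 2·M_3 = 6(Δ_2 - Δ_1) = -18
  2·M_2 + 6·M_3 + 1·M_4 = 6(Δ_3 - Δ_2) = -30
Clamped end conditions give two more equations: 2h_0·M_0 + h_0·M_1 = 6(Δ_0 - S'(0)) = -9 and h_3·M_3 + 2h_3·M_4 = 6(S'(6) - Δ_3) = 9.
Solving the tridiagonal system: M_0 = -3487/372, M_1 = 1325/93, M_2 = -695/186, M_3 = -457/93, M_4 = 647/93.
On [2, 3], S(t) = -3 + 697/372·(t - 2) + 1325/186·(t - 2)² - 1115/372·(t - 2)³.
With (t - 2) = 1/4: S(9/4) = -16929/7936.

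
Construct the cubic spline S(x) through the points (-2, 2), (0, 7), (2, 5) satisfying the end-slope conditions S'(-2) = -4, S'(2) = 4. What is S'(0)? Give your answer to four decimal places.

Write M_i for S''(x_i). With h_i = 2, 2 and divided differences Δ_i = 5/2, -1, the continuity of S' gives the tridiagonal system
  2·M_0 + 8·M_1 + 2·M_2 = 6(Δ_1 - Δ_0) = -21
Clamped end conditions give two more equations: 2h_0·M_0 + h_0·M_1 = 6(Δ_0 - S'(-2)) = 39 and h_1·M_1 + 2h_1·M_2 = 6(S'(2) - Δ_1) = 30.
Solving: M_0 = 115/8, M_1 = -37/4, M_2 = 97/8.
On [0, 2], S'(x) = b_1 + 2c_1·x + 3d_1·x² with b_1 = Δ_1 - h_1(2M_1 + M_2)/6 = 9/8, c_1 = M_1/2 = -37/8, d_1 = (M_2 - M_1)/(6h_1) = 57/32. So S'(0) = 9/8.

1.1250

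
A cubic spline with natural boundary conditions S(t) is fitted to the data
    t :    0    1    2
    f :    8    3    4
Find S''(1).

Write M_i for S''(x_i). With h_i = 1, 1 and divided differences Δ_i = -5, 1, the continuity of S' gives the tridiagonal system
  1·M_0 + 4·M_1 + 1·M_2 = 6(Δ_1 - Δ_0) = 36
Natural end conditions: M_0 = M_2 = 0.
Hence M_0 = 0, M_1 = 9, M_2 = 0.

9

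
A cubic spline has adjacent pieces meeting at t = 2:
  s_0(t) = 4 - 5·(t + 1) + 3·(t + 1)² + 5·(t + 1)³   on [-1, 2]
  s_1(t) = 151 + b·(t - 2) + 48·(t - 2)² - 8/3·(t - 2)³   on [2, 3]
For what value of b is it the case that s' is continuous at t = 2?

s_0'(t) = -5 + 6·(t + 1) + 15·(t + 1)², so s_0'(2) = 148. On the right, s_1'(2) = b, so b = 148.

148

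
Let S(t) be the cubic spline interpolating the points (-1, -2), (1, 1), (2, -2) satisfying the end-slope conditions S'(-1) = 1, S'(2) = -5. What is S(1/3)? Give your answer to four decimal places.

0.5926

Write m_i for S''(x_i). With h_i = 2, 1 and divided differences Δ_i = 3/2, -3, the continuity of S' gives the tridiagonal system
  2·m_0 + 6·m_1 + 1·m_2 = 6(Δ_1 - Δ_0) = -27
Clamped end conditions give two more equations: 2h_0·m_0 + h_0·m_1 = 6(Δ_0 - S'(-1)) = 3 and h_1·m_1 + 2h_1·m_2 = 6(S'(2) - Δ_1) = -12.
Solving: m_0 = 13/4, m_1 = -5, m_2 = -7/2.
On [-1, 1], S(t) = -2 + 1·(t + 1) + 13/8·(t + 1)² - 11/16·(t + 1)³.
With (t + 1) = 4/3: S(1/3) = 16/27.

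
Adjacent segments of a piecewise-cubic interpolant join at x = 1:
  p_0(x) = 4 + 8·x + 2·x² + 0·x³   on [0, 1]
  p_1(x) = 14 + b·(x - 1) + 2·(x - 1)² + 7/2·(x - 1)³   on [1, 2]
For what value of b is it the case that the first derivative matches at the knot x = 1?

p_0'(x) = 8 + 4·x + 0·x², so p_0'(1) = 12. On the right, p_1'(1) = b, so b = 12.

12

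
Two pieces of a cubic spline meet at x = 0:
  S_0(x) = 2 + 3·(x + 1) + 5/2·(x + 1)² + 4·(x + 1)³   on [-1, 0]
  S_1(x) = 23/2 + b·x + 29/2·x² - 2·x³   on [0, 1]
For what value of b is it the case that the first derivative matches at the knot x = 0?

20

S_0'(x) = 3 + 5·(x + 1) + 12·(x + 1)², so S_0'(0) = 20. On the right, S_1'(0) = b, so b = 20.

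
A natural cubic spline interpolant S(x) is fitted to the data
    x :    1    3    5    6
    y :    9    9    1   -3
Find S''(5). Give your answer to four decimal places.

1.0909

Write M_i for S''(x_i). With h_i = 2, 2, 1 and divided differences Δ_i = 0, -4, -4, the continuity of S' gives the tridiagonal system
  2·M_0 + 8·M_1 + 2·M_2 = 6(Δ_1 - Δ_0) = -24
  2·M_1 + 6·M_2 + 1·M_3 = 6(Δ_2 - Δ_1) = 0
Natural end conditions: M_0 = M_3 = 0.
Hence M_0 = 0, M_1 = -36/11, M_2 = 12/11, M_3 = 0.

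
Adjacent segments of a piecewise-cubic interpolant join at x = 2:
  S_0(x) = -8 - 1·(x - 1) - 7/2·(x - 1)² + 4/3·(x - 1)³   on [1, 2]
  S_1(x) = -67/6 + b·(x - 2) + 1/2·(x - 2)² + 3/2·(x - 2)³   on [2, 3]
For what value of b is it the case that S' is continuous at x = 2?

S_0'(x) = -1 - 7·(x - 1) + 4·(x - 1)², so S_0'(2) = -4. On the right, S_1'(2) = b, so b = -4.

-4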